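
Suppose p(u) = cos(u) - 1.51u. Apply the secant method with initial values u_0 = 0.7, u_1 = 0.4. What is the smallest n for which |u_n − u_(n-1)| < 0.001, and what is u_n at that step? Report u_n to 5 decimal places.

p(0.7) = -0.2921578, p(0.4) = 0.3170610
u_2 = 0.4000000 − 0.3170610·(-0.3000000)/(0.6092188) = 0.5561316;  |Δ| = 0.1561316
p(0.5561316) = 0.0095449
u_3 = 0.5561316 − 0.0095449·(0.1561316)/(-0.3075161) = 0.5609777;  |Δ| = 0.0048461
p(0.5609777) = -0.0003410
u_4 = 0.5609777 − (-0.0003410)·(0.0048461)/(-0.0098859) = 0.5608106;  |Δ| = 0.0001672
|u_4 − u_3| = 0.0001672 < 0.001

n = 4, u_n = 0.56081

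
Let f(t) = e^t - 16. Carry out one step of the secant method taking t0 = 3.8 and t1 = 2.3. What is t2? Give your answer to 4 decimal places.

2.5603

f(3.8) = 28.701184, f(2.3) = -6.025818
t2 = 2.300000 − (-6.025818)·(2.300000 − 3.800000) / (-6.025818 − 28.701184) = 2.300000 − (9.038726)/(-34.727002) = 2.560279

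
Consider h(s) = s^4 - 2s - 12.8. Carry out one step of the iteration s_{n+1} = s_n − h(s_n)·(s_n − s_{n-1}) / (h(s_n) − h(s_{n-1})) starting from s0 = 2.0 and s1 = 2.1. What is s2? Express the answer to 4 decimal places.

2.0246

h(2.0) = -0.800000, h(2.1) = 2.448100
s2 = 2.100000 − 2.448100·(2.100000 − 2.000000) / (2.448100 − (-0.800000)) = 2.100000 − (0.244810)/(3.248100) = 2.024630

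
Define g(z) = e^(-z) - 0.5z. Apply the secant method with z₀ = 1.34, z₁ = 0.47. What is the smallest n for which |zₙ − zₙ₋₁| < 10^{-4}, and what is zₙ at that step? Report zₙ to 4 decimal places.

g(1.34) = -0.408154, g(0.47) = 0.390002
z₂ = 0.470000 − 0.390002·(-0.870000)/(0.798157) = 0.895107;  |Δ| = 0.425107
g(0.895107) = -0.038990
z₃ = 0.895107 − (-0.038990)·(0.425107)/(-0.428992) = 0.856470;  |Δ| = 0.038637
g(0.856470) = -0.003577
z₄ = 0.856470 − (-0.003577)·(-0.038637)/(0.035413) = 0.852568;  |Δ| = 0.003903
g(0.852568) = 0.000035
z₅ = 0.852568 − 0.000035·(-0.003903)/(0.003612) = 0.852606;  |Δ| = 0.000038
|z₅ − z₄| = 0.000038 < 10^{-4}

n = 5, zₙ = 0.8526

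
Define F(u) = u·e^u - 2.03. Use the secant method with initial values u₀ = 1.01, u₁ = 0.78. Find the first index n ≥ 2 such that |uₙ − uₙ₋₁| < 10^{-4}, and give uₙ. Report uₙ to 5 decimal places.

F(1.01) = 0.7430570, F(0.78) = -0.3284516
u₂ = 0.7800000 − (-0.3284516)·(-0.2300000)/(-1.0715087) = 0.8505023;  |Δ| = 0.0705023
F(0.8505023) = -0.0391250
u₃ = 0.8505023 − (-0.0391250)·(0.0705023)/(0.2893266) = 0.8600362;  |Δ| = 0.0095339
F(0.8600362) = 0.0024774
u₄ = 0.8600362 − 0.0024774·(0.0095339)/(0.0416024) = 0.8594685;  |Δ| = 0.0005677
F(0.8594685) = -0.0000171
u₅ = 0.8594685 − (-0.0000171)·(-0.0005677)/(-0.0024945) = 0.8594724;  |Δ| = 0.0000039
|u₅ − u₄| = 0.0000039 < 10^{-4}

n = 5, uₙ = 0.85947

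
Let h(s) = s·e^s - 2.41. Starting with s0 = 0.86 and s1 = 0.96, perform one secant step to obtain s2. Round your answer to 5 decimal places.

h(0.86) = -0.3776818, h(0.96) = 0.0972286
s2 = 0.9600000 − 0.0972286·(0.9600000 − 0.8600000) / (0.0972286 − (-0.3776818)) = 0.9600000 − (0.0097229)/(0.4749104) = 0.9395270

0.93953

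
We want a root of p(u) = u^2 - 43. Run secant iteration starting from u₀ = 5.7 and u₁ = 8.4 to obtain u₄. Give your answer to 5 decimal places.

p(5.7) = -10.5100000, p(8.4) = 27.5600000
u₂ = 8.4000000 − 27.5600000·(8.4000000 − 5.7000000) / (27.5600000 − (-10.5100000)) = 8.4000000 − (74.4120000)/(38.0700000) = 6.4453901
p(6.4453901) = -1.4569468
u₃ = 6.4453901 − (-1.4569468)·(6.4453901 − 8.4000000) / (-1.4569468 − 27.5600000) = 6.4453901 − (2.8477627)/(-29.0169468) = 6.5435314
p(6.5435314) = -0.1821964
u₄ = 6.5435314 − (-0.1821964)·(6.5435314 − 6.4453901) / (-0.1821964 − (-1.4569468)) = 6.5435314 − (-0.0178810)/(1.2747505) = 6.5575585

6.55756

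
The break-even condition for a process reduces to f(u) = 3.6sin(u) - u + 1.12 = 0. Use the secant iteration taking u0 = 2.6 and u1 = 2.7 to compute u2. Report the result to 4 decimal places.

f(2.6) = 0.375805, f(2.7) = -0.041432
u2 = 2.700000 − (-0.041432)·(2.700000 − 2.600000) / (-0.041432 − 0.375805) = 2.700000 − (-0.004143)/(-0.417237) = 2.690070

2.6901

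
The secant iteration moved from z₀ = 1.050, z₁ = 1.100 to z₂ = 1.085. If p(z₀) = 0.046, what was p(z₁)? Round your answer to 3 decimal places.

-0.020

The secant line through (1.050, 0.046) and (1.100, p(z₁)) crosses zero at z₂ = 1.085.
So (1.050, 0.046), (1.100, p(z₁)), (1.085, 0) are collinear:
p(z₁) = 0.046 · (1.100 − 1.085) / (1.050 − 1.085) = 0.046 · (0.01500)/(-0.03500) = -0.01971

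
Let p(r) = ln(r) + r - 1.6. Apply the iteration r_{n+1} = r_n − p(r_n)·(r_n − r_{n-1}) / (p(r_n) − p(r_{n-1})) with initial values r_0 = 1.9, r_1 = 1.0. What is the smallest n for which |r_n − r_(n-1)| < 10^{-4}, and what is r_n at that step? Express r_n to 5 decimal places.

n = 5, r_n = 1.32135

p(1.9) = 0.9418539, p(1.0) = -0.6000000
r_2 = 1.0000000 − (-0.6000000)·(-0.9000000)/(-1.5418539) = 1.3502277;  |Δ| = 0.3502277
p(1.3502277) = 0.0505010
r_3 = 1.3502277 − 0.0505010·(0.3502277)/(0.6505010) = 1.3230381;  |Δ| = 0.0271896
p(1.3230381) = 0.0029689
r_4 = 1.3230381 − 0.0029689·(-0.0271896)/(-0.0475321) = 1.3213399;  |Δ| = 0.0016983
p(1.3213399) = -0.0000138
r_5 = 1.3213399 − (-0.0000138)·(-0.0016983)/(-0.0029827) = 1.3213478;  |Δ| = 0.0000079
|r_5 − r_4| = 0.0000079 < 10^{-4}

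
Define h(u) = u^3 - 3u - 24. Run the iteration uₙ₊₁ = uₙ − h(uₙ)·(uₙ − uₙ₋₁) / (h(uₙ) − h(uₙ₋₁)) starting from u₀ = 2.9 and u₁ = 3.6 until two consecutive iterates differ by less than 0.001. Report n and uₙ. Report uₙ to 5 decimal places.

n = 5, uₙ = 3.22971

h(2.9) = -8.3110000, h(3.6) = 11.8560000
u₂ = 3.6000000 − 11.8560000·(0.7000000)/(20.1670000) = 3.1884762;  |Δ| = 0.4115238
h(3.1884762) = -1.1501658
u₃ = 3.1884762 − (-1.1501658)·(-0.4115238)/(-13.0061658) = 3.2248682;  |Δ| = 0.0363920
h(3.2248682) = -0.1367002
u₄ = 3.2248682 − (-0.1367002)·(0.0363920)/(1.0134656) = 3.2297769;  |Δ| = 0.0049087
h(3.2297769) = 0.0019550
u₅ = 3.2297769 − 0.0019550·(0.0049087)/(0.1386552) = 3.2297077;  |Δ| = 0.0000692
|u₅ − u₄| = 0.0000692 < 0.001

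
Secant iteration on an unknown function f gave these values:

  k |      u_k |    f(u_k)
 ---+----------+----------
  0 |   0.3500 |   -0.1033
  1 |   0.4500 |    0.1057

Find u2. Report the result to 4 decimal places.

u2 = 0.4500 − 0.1057·(0.4500 − 0.3500) / (0.1057 − (-0.1033))
   = 0.4500 − (0.010570)/(0.209000) = 0.399426

0.3994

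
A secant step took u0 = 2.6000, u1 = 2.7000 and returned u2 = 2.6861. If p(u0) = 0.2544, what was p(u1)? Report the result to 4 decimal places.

The secant line through (2.6000, 0.2544) and (2.7000, p(u1)) crosses zero at u2 = 2.6861.
So (2.6000, 0.2544), (2.7000, p(u1)), (2.6861, 0) are collinear:
p(u1) = 0.2544 · (2.7000 − 2.6861) / (2.6000 − 2.6861) = 0.2544 · (0.013900)/(-0.086100) = -0.041070

-0.0411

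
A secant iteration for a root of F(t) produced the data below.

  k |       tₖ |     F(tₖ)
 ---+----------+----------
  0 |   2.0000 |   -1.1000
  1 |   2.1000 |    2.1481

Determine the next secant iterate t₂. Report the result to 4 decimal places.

t₂ = 2.1000 − 2.1481·(2.1000 − 2.0000) / (2.1481 − (-1.1000))
   = 2.1000 − (0.214810)/(3.248100) = 2.033866

2.0339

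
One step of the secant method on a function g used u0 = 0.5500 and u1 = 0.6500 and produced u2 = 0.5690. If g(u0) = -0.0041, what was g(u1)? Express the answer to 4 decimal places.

0.0175

The secant line through (0.5500, -0.0041) and (0.6500, g(u1)) crosses zero at u2 = 0.5690.
So (0.5500, -0.0041), (0.6500, g(u1)), (0.5690, 0) are collinear:
g(u1) = -0.0041 · (0.6500 − 0.5690) / (0.5500 − 0.5690) = -0.0041 · (0.081000)/(-0.019000) = 0.017479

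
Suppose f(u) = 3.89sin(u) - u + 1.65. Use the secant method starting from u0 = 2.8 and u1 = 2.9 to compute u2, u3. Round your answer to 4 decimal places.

2.8324, 2.8327

f(2.8) = 0.153104, f(2.9) = -0.319320
u2 = 2.900000 − (-0.319320)·(2.900000 − 2.800000) / (-0.319320 − 0.153104) = 2.900000 − (-0.031932)/(-0.472424) = 2.832408
f(2.832408) = 0.001248
u3 = 2.832408 − 0.001248·(2.832408 − 2.900000) / (0.001248 − (-0.319320)) = 2.832408 − (-0.000084)/(0.320569) = 2.832671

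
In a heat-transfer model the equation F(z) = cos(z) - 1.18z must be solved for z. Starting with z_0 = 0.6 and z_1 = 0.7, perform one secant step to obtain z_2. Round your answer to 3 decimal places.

0.666

F(0.6) = 0.11734, F(0.7) = -0.06116
z_2 = 0.70000 − (-0.06116)·(0.70000 − 0.60000) / (-0.06116 − 0.11734) = 0.70000 − (-0.00612)/(-0.17849) = 0.66574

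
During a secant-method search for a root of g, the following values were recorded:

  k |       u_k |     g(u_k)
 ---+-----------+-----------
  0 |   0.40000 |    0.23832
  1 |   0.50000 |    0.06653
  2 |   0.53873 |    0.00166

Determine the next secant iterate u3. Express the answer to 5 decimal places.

u3 = 0.53873 − 0.00166·(0.53873 − 0.50000) / (0.00166 − 0.06653)
   = 0.53873 − (0.0000643)/(-0.0648700) = 0.5397211

0.53972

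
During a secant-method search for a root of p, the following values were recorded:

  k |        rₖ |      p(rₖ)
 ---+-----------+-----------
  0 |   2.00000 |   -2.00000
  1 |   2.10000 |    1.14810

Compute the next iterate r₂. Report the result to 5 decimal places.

r₂ = 2.10000 − 1.14810·(2.10000 − 2.00000) / (1.14810 − (-2.00000))
   = 2.10000 − (0.1148100)/(3.1481000) = 2.0635304

2.06353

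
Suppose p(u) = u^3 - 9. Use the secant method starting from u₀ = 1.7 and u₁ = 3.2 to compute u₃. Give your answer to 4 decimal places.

p(1.7) = -4.087000, p(3.2) = 23.768000
u₂ = 3.200000 − 23.768000·(3.200000 − 1.700000) / (23.768000 − (-4.087000)) = 3.200000 − (35.652000)/(27.855000) = 1.920086
p(1.920086) = -1.921159
u₃ = 1.920086 − (-1.921159)·(1.920086 − 3.200000) / (-1.921159 − 23.768000) = 1.920086 − (2.458918)/(-25.689159) = 2.015804

2.0158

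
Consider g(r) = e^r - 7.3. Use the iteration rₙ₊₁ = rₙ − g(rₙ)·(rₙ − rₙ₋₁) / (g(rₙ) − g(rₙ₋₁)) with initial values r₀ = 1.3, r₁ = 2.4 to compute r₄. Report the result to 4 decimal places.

1.9900

g(1.3) = -3.630703, g(2.4) = 3.723176
r₂ = 2.400000 − 3.723176·(2.400000 − 1.300000) / (3.723176 − (-3.630703)) = 2.400000 − (4.095494)/(7.353880) = 1.843084
g(1.843084) = -0.984014
r₃ = 1.843084 − (-0.984014)·(1.843084 − 2.400000) / (-0.984014 − 3.723176) = 1.843084 − (0.548013)/(-4.707190) = 1.959504
g(1.959504) = -0.204191
r₄ = 1.959504 − (-0.204191)·(1.959504 − 1.843084) / (-0.204191 − (-0.984014)) = 1.959504 − (-0.023772)/(0.779823) = 1.989988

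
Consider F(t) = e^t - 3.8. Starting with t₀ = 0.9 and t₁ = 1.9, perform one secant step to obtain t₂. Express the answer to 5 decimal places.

1.21716

F(0.9) = -1.3403969, F(1.9) = 2.8858944
t₂ = 1.9000000 − 2.8858944·(1.9000000 − 0.9000000) / (2.8858944 − (-1.3403969)) = 1.9000000 − (2.8858944)/(4.2262913) = 1.2171568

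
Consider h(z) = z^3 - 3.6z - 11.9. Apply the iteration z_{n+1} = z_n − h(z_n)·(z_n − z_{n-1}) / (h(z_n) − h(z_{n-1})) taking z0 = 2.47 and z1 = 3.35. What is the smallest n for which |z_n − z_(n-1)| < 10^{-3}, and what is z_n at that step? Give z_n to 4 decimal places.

n = 5, z_n = 2.8014

h(2.47) = -5.722777, h(3.35) = 13.635375
z2 = 3.350000 − 13.635375·(0.880000)/(19.358152) = 2.730151;  |Δ| = 0.619849
h(2.730151) = -1.378749
z3 = 2.730151 − (-1.378749)·(-0.619849)/(-15.014124) = 2.787072;  |Δ| = 0.056921
h(2.787072) = -0.284126
z4 = 2.787072 − (-0.284126)·(0.056921)/(1.094623) = 2.801847;  |Δ| = 0.014775
h(2.801847) = 0.008812
z5 = 2.801847 − 0.008812·(0.014775)/(0.292939) = 2.801402;  |Δ| = 0.000444
|z5 − z4| = 0.000444 < 10^{-3}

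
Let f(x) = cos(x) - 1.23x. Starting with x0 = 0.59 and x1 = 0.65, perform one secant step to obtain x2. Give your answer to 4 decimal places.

f(0.59) = 0.105241, f(0.65) = -0.003416
x2 = 0.650000 − (-0.003416)·(0.650000 − 0.590000) / (-0.003416 − 0.105241) = 0.650000 − (-0.000205)/(-0.108657) = 0.648114

0.6481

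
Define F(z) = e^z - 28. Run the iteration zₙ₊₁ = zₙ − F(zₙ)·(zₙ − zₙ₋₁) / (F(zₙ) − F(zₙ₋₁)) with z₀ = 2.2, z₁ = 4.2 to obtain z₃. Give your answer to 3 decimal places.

3.146

F(2.2) = -18.97499, F(4.2) = 38.68633
z₂ = 4.20000 − 38.68633·(4.20000 − 2.20000) / (38.68633 − (-18.97499)) = 4.20000 − (77.37266)/(57.66132) = 2.85815
F(2.85815) = -10.57069
z₃ = 2.85815 − (-10.57069)·(2.85815 − 4.20000) / (-10.57069 − 38.68633) = 2.85815 − (14.18425)/(-49.25702) = 3.14612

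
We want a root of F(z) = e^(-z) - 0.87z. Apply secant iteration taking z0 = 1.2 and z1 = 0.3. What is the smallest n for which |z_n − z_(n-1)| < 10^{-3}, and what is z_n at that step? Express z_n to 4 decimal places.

n = 5, z_n = 0.6190

F(1.2) = -0.742806, F(0.3) = 0.479818
z2 = 0.300000 − 0.479818·(-0.900000)/(1.222624) = 0.653205;  |Δ| = 0.353205
F(0.653205) = -0.047912
z3 = 0.653205 − (-0.047912)·(0.353205)/(-0.527731) = 0.621137;  |Δ| = 0.032067
F(0.621137) = -0.003056
z4 = 0.621137 − (-0.003056)·(-0.032067)/(0.044856) = 0.618952;  |Δ| = 0.002185
F(0.618952) = 0.000020
z5 = 0.618952 − 0.000020·(-0.002185)/(0.003076) = 0.618966;  |Δ| = 0.000014
|z5 − z4| = 0.000014 < 10^{-3}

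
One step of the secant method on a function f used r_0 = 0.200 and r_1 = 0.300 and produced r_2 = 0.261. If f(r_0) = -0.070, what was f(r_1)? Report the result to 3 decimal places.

The secant line through (0.200, -0.070) and (0.300, f(r_1)) crosses zero at r_2 = 0.261.
So (0.200, -0.070), (0.300, f(r_1)), (0.261, 0) are collinear:
f(r_1) = -0.070 · (0.300 − 0.261) / (0.200 − 0.261) = -0.070 · (0.03900)/(-0.06100) = 0.04475

0.045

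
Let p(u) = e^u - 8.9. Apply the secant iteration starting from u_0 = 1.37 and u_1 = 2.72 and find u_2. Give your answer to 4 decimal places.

p(1.37) = -4.964649, p(2.72) = 6.280322
u_2 = 2.720000 − 6.280322·(2.720000 − 1.370000) / (6.280322 − (-4.964649)) = 2.720000 − (8.478435)/(11.244972) = 1.966024

1.9660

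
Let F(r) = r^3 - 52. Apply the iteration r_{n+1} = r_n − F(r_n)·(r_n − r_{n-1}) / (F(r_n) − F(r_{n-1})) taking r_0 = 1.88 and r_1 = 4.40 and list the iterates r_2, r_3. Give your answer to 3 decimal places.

F(1.88) = -45.35533, F(4.40) = 33.18400
r_2 = 4.40000 − 33.18400·(4.40000 − 1.88000) / (33.18400 − (-45.35533)) = 4.40000 − (83.62368)/(78.53933) = 3.33526
F(3.33526) = -14.89858
r_3 = 3.33526 − (-14.89858)·(3.33526 − 4.40000) / (-14.89858 − 33.18400) = 3.33526 − (15.86306)/(-48.08258) = 3.66518

3.335, 3.665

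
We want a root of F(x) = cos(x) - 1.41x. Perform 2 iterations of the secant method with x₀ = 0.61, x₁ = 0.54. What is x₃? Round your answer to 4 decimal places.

F(0.61) = -0.040452, F(0.54) = 0.096309
x₂ = 0.540000 − 0.096309·(0.540000 − 0.610000) / (0.096309 − (-0.040452)) = 0.540000 − (-0.006742)/(0.136761) = 0.589295
F(0.589295) = 0.000427
x₃ = 0.589295 − 0.000427·(0.589295 − 0.540000) / (0.000427 − 0.096309) = 0.589295 − (0.000021)/(-0.095882) = 0.589514

0.5895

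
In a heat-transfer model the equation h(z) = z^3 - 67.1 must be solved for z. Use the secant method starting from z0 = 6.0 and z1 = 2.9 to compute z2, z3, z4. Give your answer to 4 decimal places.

3.5910, 4.2465, 4.0413

h(6.0) = 148.900000, h(2.9) = -42.711000
z2 = 2.900000 − (-42.711000)·(2.900000 − 6.000000) / (-42.711000 − 148.900000) = 2.900000 − (132.404100)/(-191.611000) = 3.591005
h(3.591005) = -20.792864
z3 = 3.591005 − (-20.792864)·(3.591005 − 2.900000) / (-20.792864 − (-42.711000)) = 3.591005 − (-14.367967)/(21.918136) = 4.246533
h(4.246533) = 9.477931
z4 = 4.246533 − 9.477931·(4.246533 − 3.591005) / (9.477931 − (-20.792864)) = 4.246533 − (6.213056)/(30.270796) = 4.041284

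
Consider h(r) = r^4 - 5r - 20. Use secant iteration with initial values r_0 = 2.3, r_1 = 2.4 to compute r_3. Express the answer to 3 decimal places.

h(2.3) = -3.51590, h(2.4) = 1.17760
r_2 = 2.40000 − 1.17760·(2.40000 − 2.30000) / (1.17760 − (-3.51590)) = 2.40000 − (0.11776)/(4.69350) = 2.37491
h(2.37491) = -0.06272
r_3 = 2.37491 − (-0.06272)·(2.37491 − 2.40000) / (-0.06272 − 1.17760) = 2.37491 − (0.00157)/(-1.24032) = 2.37618

2.376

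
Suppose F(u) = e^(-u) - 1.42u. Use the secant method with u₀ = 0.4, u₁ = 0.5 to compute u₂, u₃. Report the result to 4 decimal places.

F(0.4) = 0.102320, F(0.5) = -0.103469
u₂ = 0.500000 − (-0.103469)·(0.500000 − 0.400000) / (-0.103469 − 0.102320) = 0.500000 − (-0.010347)/(-0.205789) = 0.449721
F(0.449721) = -0.000797
u₃ = 0.449721 − (-0.000797)·(0.449721 − 0.500000) / (-0.000797 − (-0.103469)) = 0.449721 − (0.000040)/(0.102672) = 0.449330

0.4497, 0.4493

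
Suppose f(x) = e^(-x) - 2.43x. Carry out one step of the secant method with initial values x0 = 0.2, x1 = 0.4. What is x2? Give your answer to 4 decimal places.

f(0.2) = 0.332731, f(0.4) = -0.301680
x2 = 0.400000 − (-0.301680)·(0.400000 − 0.200000) / (-0.301680 − 0.332731) = 0.400000 − (-0.060336)/(-0.634411) = 0.304894

0.3049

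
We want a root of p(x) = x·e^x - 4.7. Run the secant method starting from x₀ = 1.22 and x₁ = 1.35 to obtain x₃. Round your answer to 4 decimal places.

p(1.22) = -0.567631, p(1.35) = 0.507524
x₂ = 1.350000 − 0.507524·(1.350000 − 1.220000) / (0.507524 − (-0.567631)) = 1.350000 − (0.065978)/(1.075155) = 1.288634
p(1.288634) = -0.025060
x₃ = 1.288634 − (-0.025060)·(1.288634 − 1.350000) / (-0.025060 − 0.507524) = 1.288634 − (0.001538)/(-0.532584) = 1.291521

1.2915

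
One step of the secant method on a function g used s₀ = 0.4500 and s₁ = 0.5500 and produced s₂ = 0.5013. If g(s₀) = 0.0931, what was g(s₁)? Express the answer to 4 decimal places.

-0.0884

The secant line through (0.4500, 0.0931) and (0.5500, g(s₁)) crosses zero at s₂ = 0.5013.
So (0.4500, 0.0931), (0.5500, g(s₁)), (0.5013, 0) are collinear:
g(s₁) = 0.0931 · (0.5500 − 0.5013) / (0.4500 − 0.5013) = 0.0931 · (0.048700)/(-0.051300) = -0.088381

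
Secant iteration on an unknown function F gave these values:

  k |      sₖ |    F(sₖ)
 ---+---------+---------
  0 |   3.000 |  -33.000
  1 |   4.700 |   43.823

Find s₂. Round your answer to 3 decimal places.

3.730

s₂ = 4.700 − 43.823·(4.700 − 3.000) / (43.823 − (-33.000))
   = 4.700 − (74.49910)/(76.82300) = 3.73025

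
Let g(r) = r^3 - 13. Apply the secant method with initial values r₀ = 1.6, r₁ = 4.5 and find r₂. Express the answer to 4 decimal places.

g(1.6) = -8.904000, g(4.5) = 78.125000
r₂ = 4.500000 − 78.125000·(4.500000 − 1.600000) / (78.125000 − (-8.904000)) = 4.500000 − (226.562500)/(87.029000) = 1.896701

1.8967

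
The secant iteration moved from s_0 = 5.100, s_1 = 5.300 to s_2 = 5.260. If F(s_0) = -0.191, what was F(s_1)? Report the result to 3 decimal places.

0.048

The secant line through (5.100, -0.191) and (5.300, F(s_1)) crosses zero at s_2 = 5.260.
So (5.100, -0.191), (5.300, F(s_1)), (5.260, 0) are collinear:
F(s_1) = -0.191 · (5.300 − 5.260) / (5.100 − 5.260) = -0.191 · (0.04000)/(-0.16000) = 0.04775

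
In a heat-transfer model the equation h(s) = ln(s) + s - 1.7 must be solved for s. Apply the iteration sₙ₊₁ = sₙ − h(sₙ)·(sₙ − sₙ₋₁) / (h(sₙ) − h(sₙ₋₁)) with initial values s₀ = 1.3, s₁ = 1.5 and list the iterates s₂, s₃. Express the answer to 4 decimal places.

h(1.3) = -0.137636, h(1.5) = 0.205465
s₂ = 1.500000 − 0.205465·(1.500000 − 1.300000) / (0.205465 − (-0.137636)) = 1.500000 − (0.041093)/(0.343101) = 1.380230
h(1.380230) = 0.002481
s₃ = 1.380230 − 0.002481·(1.380230 − 1.500000) / (0.002481 − 0.205465) = 1.380230 − (-0.000297)/(-0.202984) = 1.378767

1.3802, 1.3788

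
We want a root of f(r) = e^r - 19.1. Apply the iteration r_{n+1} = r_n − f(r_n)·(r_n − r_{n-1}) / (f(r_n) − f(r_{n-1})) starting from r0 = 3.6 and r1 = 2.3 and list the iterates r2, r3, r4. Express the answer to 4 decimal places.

2.7456, 3.0262, 2.9417

f(3.6) = 17.498234, f(2.3) = -9.125818
r2 = 2.300000 − (-9.125818)·(2.300000 − 3.600000) / (-9.125818 − 17.498234) = 2.300000 − (11.863563)/(-26.624052) = 2.745596
f(2.745596) = -3.526112
r3 = 2.745596 − (-3.526112)·(2.745596 − 2.300000) / (-3.526112 − (-9.125818)) = 2.745596 − (-1.571220)/(5.599706) = 3.026185
f(3.026185) = 1.518432
r4 = 3.026185 − 1.518432·(3.026185 − 2.745596) / (1.518432 − (-3.526112)) = 3.026185 − (0.426057)/(5.044544) = 2.941727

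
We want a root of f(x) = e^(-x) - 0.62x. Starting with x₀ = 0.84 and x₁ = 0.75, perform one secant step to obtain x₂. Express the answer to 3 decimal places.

0.757

f(0.84) = -0.08909, f(0.75) = 0.00737
x₂ = 0.75000 − 0.00737·(0.75000 − 0.84000) / (0.00737 − (-0.08909)) = 0.75000 − (-0.00066)/(0.09646) = 0.75687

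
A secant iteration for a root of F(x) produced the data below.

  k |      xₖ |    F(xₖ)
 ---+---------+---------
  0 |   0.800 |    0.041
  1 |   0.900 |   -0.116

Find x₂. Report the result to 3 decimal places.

0.826

x₂ = 0.900 − (-0.116)·(0.900 − 0.800) / (-0.116 − 0.041)
   = 0.900 − (-0.01160)/(-0.15700) = 0.82611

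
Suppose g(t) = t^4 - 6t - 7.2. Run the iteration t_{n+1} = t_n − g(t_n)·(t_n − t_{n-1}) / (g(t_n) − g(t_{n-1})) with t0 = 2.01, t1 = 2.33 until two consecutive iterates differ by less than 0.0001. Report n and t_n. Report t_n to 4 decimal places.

n = 5, t_n = 2.1112

g(2.01) = -2.937592, g(2.33) = 8.292955
t2 = 2.330000 − 8.292955·(0.320000)/(11.230547) = 2.093703;  |Δ| = 0.236297
g(2.093703) = -0.546340
t3 = 2.093703 − (-0.546340)·(-0.236297)/(-8.839295) = 2.108308;  |Δ| = 0.014605
g(2.108308) = -0.092156
t4 = 2.108308 − (-0.092156)·(0.014605)/(0.454184) = 2.111271;  |Δ| = 0.002963
g(2.111271) = 0.001383
t5 = 2.111271 − 0.001383·(0.002963)/(0.093539) = 2.111228;  |Δ| = 0.000044
|t5 − t4| = 0.000044 < 0.0001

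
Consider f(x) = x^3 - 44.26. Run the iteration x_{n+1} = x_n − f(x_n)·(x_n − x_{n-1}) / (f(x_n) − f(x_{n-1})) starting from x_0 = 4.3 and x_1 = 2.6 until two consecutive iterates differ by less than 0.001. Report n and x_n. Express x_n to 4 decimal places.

f(4.3) = 35.247000, f(2.6) = -26.684000
x_2 = 2.600000 − (-26.684000)·(-1.700000)/(-61.931000) = 3.332473;  |Δ| = 0.732473
f(3.332473) = -7.251625
x_3 = 3.332473 − (-7.251625)·(0.732473)/(19.432375) = 3.605812;  |Δ| = 0.273339
f(3.605812) = 2.622336
x_4 = 3.605812 − 2.622336·(0.273339)/(9.873962) = 3.533218;  |Δ| = 0.072594
f(3.533218) = -0.152599
x_5 = 3.533218 − (-0.152599)·(-0.072594)/(-2.774936) = 3.537211;  |Δ| = 0.003992
f(3.537211) = -0.002924
x_6 = 3.537211 − (-0.002924)·(0.003992)/(0.149675) = 3.537288;  |Δ| = 0.000078
|x_6 − x_5| = 0.000078 < 0.001

n = 6, x_n = 3.5373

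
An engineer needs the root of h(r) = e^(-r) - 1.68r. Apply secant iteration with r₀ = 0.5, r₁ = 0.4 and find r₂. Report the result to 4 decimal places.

0.3993

h(0.5) = -0.233469, h(0.4) = -0.001680
r₂ = 0.400000 − (-0.001680)·(0.400000 − 0.500000) / (-0.001680 − (-0.233469)) = 0.400000 − (0.000168)/(0.231789) = 0.399275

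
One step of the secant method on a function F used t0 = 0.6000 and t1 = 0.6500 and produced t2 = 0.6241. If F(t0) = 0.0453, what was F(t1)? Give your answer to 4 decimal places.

The secant line through (0.6000, 0.0453) and (0.6500, F(t1)) crosses zero at t2 = 0.6241.
So (0.6000, 0.0453), (0.6500, F(t1)), (0.6241, 0) are collinear:
F(t1) = 0.0453 · (0.6500 − 0.6241) / (0.6000 − 0.6241) = 0.0453 · (0.025900)/(-0.024100) = -0.048683

-0.0487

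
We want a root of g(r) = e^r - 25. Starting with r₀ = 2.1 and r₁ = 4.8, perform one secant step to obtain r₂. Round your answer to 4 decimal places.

2.5010

g(2.1) = -16.833830, g(4.8) = 96.510418
r₂ = 4.800000 − 96.510418·(4.800000 − 2.100000) / (96.510418 − (-16.833830)) = 4.800000 − (260.578127)/(113.344248) = 2.501003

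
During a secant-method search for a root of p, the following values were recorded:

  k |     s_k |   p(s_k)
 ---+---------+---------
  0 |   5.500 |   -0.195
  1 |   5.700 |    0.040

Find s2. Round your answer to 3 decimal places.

s2 = 5.700 − 0.040·(5.700 − 5.500) / (0.040 − (-0.195))
   = 5.700 − (0.00800)/(0.23500) = 5.66596

5.666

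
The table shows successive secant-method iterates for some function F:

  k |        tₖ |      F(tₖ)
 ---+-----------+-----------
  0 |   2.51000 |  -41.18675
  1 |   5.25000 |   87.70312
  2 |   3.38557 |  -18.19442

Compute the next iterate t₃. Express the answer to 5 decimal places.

3.70590

t₃ = 3.38557 − (-18.19442)·(3.38557 − 5.25000) / (-18.19442 − 87.70312)
   = 3.38557 − (33.9222225)/(-105.8975400) = 3.7059006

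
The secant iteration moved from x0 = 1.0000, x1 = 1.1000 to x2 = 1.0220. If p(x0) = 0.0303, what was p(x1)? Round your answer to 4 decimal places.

-0.1074

The secant line through (1.0000, 0.0303) and (1.1000, p(x1)) crosses zero at x2 = 1.0220.
So (1.0000, 0.0303), (1.1000, p(x1)), (1.0220, 0) are collinear:
p(x1) = 0.0303 · (1.1000 − 1.0220) / (1.0000 − 1.0220) = 0.0303 · (0.078000)/(-0.022000) = -0.107427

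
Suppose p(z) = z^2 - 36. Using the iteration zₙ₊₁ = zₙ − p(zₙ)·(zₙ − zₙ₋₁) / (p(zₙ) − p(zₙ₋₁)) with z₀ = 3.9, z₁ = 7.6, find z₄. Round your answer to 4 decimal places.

6.0009

p(3.9) = -20.790000, p(7.6) = 21.760000
z₂ = 7.600000 − 21.760000·(7.600000 − 3.900000) / (21.760000 − (-20.790000)) = 7.600000 − (80.512000)/(42.550000) = 5.707826
p(5.707826) = -3.420721
z₃ = 5.707826 − (-3.420721)·(5.707826 − 7.600000) / (-3.420721 − 21.760000) = 5.707826 − (6.472600)/(-25.180721) = 5.964872
p(5.964872) = -0.420303
z₄ = 5.964872 − (-0.420303)·(5.964872 − 5.707826) / (-0.420303 − (-3.420721)) = 5.964872 − (-0.108037)/(3.000418) = 6.000879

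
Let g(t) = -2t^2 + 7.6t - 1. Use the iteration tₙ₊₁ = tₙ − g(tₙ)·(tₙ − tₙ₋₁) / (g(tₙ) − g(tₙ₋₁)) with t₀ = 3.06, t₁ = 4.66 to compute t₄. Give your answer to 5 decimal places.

3.66513

g(3.06) = 3.5288000, g(4.66) = -9.0152000
t₂ = 4.6600000 − (-9.0152000)·(4.6600000 − 3.0600000) / (-9.0152000 − 3.5288000) = 4.6600000 − (-14.4243200)/(-12.5440000) = 3.5101020
g(3.5101020) = 1.0351428
t₃ = 3.5101020 − 1.0351428·(3.5101020 − 4.6600000) / (1.0351428 − (-9.0152000)) = 3.5101020 − (-1.1903086)/(10.0503428) = 3.6285367
g(3.6285367) = 0.2443220
t₄ = 3.6285367 − 0.2443220·(3.6285367 − 3.5101020) / (0.2443220 − 1.0351428) = 3.6285367 − (0.0289362)/(-0.7908209) = 3.6651267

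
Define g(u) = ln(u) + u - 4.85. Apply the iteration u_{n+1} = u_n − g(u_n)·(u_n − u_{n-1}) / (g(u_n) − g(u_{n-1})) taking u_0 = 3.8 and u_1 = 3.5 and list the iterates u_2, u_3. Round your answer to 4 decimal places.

3.5763, 3.5758

g(3.8) = 0.285001, g(3.5) = -0.097237
u_2 = 3.500000 − (-0.097237)·(3.500000 − 3.800000) / (-0.097237 − 0.285001) = 3.500000 − (0.029171)/(-0.382238) = 3.576317
g(3.576317) = 0.000650
u_3 = 3.576317 − 0.000650·(3.576317 − 3.500000) / (0.000650 − (-0.097237)) = 3.576317 − (0.000050)/(0.097887) = 3.575810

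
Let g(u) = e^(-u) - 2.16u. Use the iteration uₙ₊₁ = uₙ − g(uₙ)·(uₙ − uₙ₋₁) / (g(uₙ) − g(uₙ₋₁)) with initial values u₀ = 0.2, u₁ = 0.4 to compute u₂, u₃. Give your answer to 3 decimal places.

0.333, 0.332

g(0.2) = 0.38673, g(0.4) = -0.19368
u₂ = 0.40000 − (-0.19368)·(0.40000 − 0.20000) / (-0.19368 − 0.38673) = 0.40000 − (-0.03874)/(-0.58041) = 0.33326
g(0.33326) = -0.00326
u₃ = 0.33326 − (-0.00326)·(0.33326 − 0.40000) / (-0.00326 − (-0.19368)) = 0.33326 − (0.00022)/(0.19042) = 0.33212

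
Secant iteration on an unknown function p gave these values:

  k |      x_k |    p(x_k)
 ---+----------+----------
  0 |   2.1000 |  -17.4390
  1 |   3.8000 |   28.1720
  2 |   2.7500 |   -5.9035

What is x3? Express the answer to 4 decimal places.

x3 = 2.7500 − (-5.9035)·(2.7500 − 3.8000) / (-5.9035 − 28.1720)
   = 2.7500 − (6.198675)/(-34.075500) = 2.931910

2.9319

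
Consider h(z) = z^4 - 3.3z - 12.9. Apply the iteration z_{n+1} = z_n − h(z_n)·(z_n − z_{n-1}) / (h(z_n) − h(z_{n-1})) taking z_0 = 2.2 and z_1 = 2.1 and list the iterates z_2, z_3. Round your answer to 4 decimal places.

2.1105, 2.1112

h(2.2) = 3.265600, h(2.1) = -0.381900
z_2 = 2.100000 − (-0.381900)·(2.100000 − 2.200000) / (-0.381900 − 3.265600) = 2.100000 − (0.038190)/(-3.647500) = 2.110470
h(2.110470) = -0.025684
z_3 = 2.110470 − (-0.025684)·(2.110470 − 2.100000) / (-0.025684 − (-0.381900)) = 2.110470 − (-0.000269)/(0.356216) = 2.111225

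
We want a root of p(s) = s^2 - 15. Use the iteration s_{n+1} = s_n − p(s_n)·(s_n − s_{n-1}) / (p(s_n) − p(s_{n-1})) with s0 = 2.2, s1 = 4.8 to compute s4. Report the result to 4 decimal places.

3.8737

p(2.2) = -10.160000, p(4.8) = 8.040000
s2 = 4.800000 − 8.040000·(4.800000 − 2.200000) / (8.040000 − (-10.160000)) = 4.800000 − (20.904000)/(18.200000) = 3.651429
p(3.651429) = -1.667069
s3 = 3.651429 − (-1.667069)·(3.651429 − 4.800000) / (-1.667069 − 8.040000) = 3.651429 − (1.914748)/(-9.707069) = 3.848682
p(3.848682) = -0.187650
s4 = 3.848682 − (-0.187650)·(3.848682 − 3.651429) / (-0.187650 − (-1.667069)) = 3.848682 − (-0.037015)/(1.479419) = 3.873701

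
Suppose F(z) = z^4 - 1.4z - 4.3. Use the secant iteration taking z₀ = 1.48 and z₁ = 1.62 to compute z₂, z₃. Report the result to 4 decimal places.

F(1.48) = -1.574148, F(1.62) = 0.319475
z₂ = 1.620000 − 0.319475·(1.620000 − 1.480000) / (0.319475 − (-1.574148)) = 1.620000 − (0.044727)/(1.893623) = 1.596380
F(1.596380) = -0.040435
z₃ = 1.596380 − (-0.040435)·(1.596380 − 1.620000) / (-0.040435 − 0.319475) = 1.596380 − (0.000955)/(-0.359910) = 1.599034

1.5964, 1.5990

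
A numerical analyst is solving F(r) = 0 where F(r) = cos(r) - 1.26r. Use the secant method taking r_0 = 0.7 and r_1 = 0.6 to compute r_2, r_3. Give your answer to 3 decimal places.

0.637, 0.638

F(0.7) = -0.11716, F(0.6) = 0.06934
r_2 = 0.60000 − 0.06934·(0.60000 − 0.70000) / (0.06934 − (-0.11716)) = 0.60000 − (-0.00693)/(0.18649) = 0.63718
F(0.63718) = 0.00093
r_3 = 0.63718 − 0.00093·(0.63718 − 0.60000) / (0.00093 − 0.06934) = 0.63718 − (0.00003)/(-0.06840) = 0.63769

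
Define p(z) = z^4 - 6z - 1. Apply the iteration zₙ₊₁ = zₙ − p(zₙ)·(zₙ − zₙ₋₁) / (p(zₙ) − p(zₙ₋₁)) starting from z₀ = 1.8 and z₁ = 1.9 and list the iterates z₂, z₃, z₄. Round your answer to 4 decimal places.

p(1.8) = -1.302400, p(1.9) = 0.632100
z₂ = 1.900000 − 0.632100·(1.900000 − 1.800000) / (0.632100 − (-1.302400)) = 1.900000 − (0.063210)/(1.934500) = 1.867325
p(1.867325) = -0.045462
z₃ = 1.867325 − (-0.045462)·(1.867325 − 1.900000) / (-0.045462 − 0.632100) = 1.867325 − (0.001485)/(-0.677562) = 1.869517
p(1.869517) = -0.001416
z₄ = 1.869517 − (-0.001416)·(1.869517 − 1.867325) / (-0.001416 − (-0.045462)) = 1.869517 − (-0.000003)/(0.044046) = 1.869588

1.8673, 1.8695, 1.8696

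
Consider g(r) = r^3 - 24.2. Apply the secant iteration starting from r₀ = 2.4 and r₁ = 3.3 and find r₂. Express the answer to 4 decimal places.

g(2.4) = -10.376000, g(3.3) = 11.737000
r₂ = 3.300000 − 11.737000·(3.300000 − 2.400000) / (11.737000 − (-10.376000)) = 3.300000 − (10.563300)/(22.113000) = 2.822304

2.8223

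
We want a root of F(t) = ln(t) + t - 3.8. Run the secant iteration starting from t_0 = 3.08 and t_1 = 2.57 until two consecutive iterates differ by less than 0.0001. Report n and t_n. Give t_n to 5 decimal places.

F(3.08) = 0.4049296, F(2.57) = -0.2860941
t_2 = 2.5700000 − (-0.2860941)·(-0.5100000)/(-0.6910237) = 2.7811476;  |Δ| = 0.2111476
F(2.7811476) = 0.0040112
t_3 = 2.7811476 − 0.0040112·(0.2111476)/(0.2901053) = 2.7782281;  |Δ| = 0.0029195
F(2.7782281) = 0.0000414
t_4 = 2.7782281 − 0.0000414·(-0.0029195)/(-0.0039698) = 2.7781976;  |Δ| = 0.0000305
|t_4 − t_3| = 0.0000305 < 0.0001

n = 4, t_n = 2.77820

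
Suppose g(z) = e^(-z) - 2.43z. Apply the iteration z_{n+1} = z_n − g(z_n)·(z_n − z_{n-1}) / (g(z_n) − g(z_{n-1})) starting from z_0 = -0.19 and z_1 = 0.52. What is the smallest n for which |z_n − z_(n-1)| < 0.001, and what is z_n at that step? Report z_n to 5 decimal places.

g(-0.19) = 1.6709496, g(0.52) = -0.6690795
z_2 = 0.5200000 − (-0.6690795)·(0.7100000)/(-2.3400290) = 0.3169912;  |Δ| = 0.2030088
g(0.3169912) = -0.0419516
z_3 = 0.3169912 − (-0.0419516)·(-0.2030088)/(0.6271279) = 0.3034110;  |Δ| = 0.0135802
g(0.3034110) = 0.0010068
z_4 = 0.3034110 − 0.0010068·(-0.0135802)/(0.0429584) = 0.3037293;  |Δ| = 0.0003183
|z_4 − z_3| = 0.0003183 < 0.001

n = 4, z_n = 0.30373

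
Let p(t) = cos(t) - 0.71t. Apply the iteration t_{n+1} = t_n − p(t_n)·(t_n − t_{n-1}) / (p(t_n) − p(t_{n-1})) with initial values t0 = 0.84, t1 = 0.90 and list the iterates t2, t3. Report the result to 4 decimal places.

0.8882, 0.8883

p(0.84) = 0.071063, p(0.90) = -0.017390
t2 = 0.900000 − (-0.017390)·(0.900000 − 0.840000) / (-0.017390 − 0.071063) = 0.900000 − (-0.001043)/(-0.088453) = 0.888204
p(0.888204) = 0.000182
t3 = 0.888204 − 0.000182·(0.888204 − 0.900000) / (0.000182 − (-0.017390)) = 0.888204 − (-0.000002)/(0.017572) = 0.888326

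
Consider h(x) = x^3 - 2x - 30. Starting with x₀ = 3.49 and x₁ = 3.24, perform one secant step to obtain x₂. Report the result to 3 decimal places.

h(3.49) = 5.52855, h(3.24) = -2.46778
x₂ = 3.24000 − (-2.46778)·(3.24000 − 3.49000) / (-2.46778 − 5.52855) = 3.24000 − (0.61694)/(-7.99633) = 3.31715

3.317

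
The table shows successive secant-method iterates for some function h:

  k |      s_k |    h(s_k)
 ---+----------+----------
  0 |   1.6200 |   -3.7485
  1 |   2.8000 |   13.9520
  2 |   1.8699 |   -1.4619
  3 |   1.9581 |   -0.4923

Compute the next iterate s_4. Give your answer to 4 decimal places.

2.0029

s_4 = 1.9581 − (-0.4923)·(1.9581 − 1.8699) / (-0.4923 − (-1.4619))
   = 1.9581 − (-0.043421)/(0.969600) = 2.002882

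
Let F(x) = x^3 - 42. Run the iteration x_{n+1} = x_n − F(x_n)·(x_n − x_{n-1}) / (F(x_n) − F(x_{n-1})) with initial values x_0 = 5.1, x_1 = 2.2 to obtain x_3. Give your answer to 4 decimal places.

F(5.1) = 90.651000, F(2.2) = -31.352000
x_2 = 2.200000 − (-31.352000)·(2.200000 − 5.100000) / (-31.352000 − 90.651000) = 2.200000 − (90.920800)/(-122.003000) = 2.945234
F(2.945234) = -16.451849
x_3 = 2.945234 − (-16.451849)·(2.945234 − 2.200000) / (-16.451849 − (-31.352000)) = 2.945234 − (-12.260479)/(14.900151) = 3.768077

3.7681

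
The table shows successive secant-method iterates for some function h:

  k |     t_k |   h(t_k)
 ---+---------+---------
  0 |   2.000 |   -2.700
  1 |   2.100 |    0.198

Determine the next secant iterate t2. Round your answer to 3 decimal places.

t2 = 2.100 − 0.198·(2.100 − 2.000) / (0.198 − (-2.700))
   = 2.100 − (0.01980)/(2.89800) = 2.09317

2.093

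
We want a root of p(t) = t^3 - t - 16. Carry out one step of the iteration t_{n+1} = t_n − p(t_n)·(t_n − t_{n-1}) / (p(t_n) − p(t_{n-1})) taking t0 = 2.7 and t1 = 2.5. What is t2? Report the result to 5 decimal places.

2.64904

p(2.7) = 0.9830000, p(2.5) = -2.8750000
t2 = 2.5000000 − (-2.8750000)·(2.5000000 − 2.7000000) / (-2.8750000 − 0.9830000) = 2.5000000 − (0.5750000)/(-3.8580000) = 2.6490410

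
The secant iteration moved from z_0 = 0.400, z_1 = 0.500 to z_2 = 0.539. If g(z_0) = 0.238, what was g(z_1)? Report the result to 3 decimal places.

0.067

The secant line through (0.400, 0.238) and (0.500, g(z_1)) crosses zero at z_2 = 0.539.
So (0.400, 0.238), (0.500, g(z_1)), (0.539, 0) are collinear:
g(z_1) = 0.238 · (0.500 − 0.539) / (0.400 − 0.539) = 0.238 · (-0.03900)/(-0.13900) = 0.06678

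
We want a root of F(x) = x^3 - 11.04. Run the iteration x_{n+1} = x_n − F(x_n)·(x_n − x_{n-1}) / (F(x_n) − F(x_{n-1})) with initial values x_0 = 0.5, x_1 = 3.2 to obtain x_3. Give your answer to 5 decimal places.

F(0.5) = -10.9150000, F(3.2) = 21.7280000
x_2 = 3.2000000 − 21.7280000·(3.2000000 − 0.5000000) / (21.7280000 − (-10.9150000)) = 3.2000000 − (58.6656000)/(32.6430000) = 1.4028122
F(1.4028122) = -8.2794308
x_3 = 1.4028122 − (-8.2794308)·(1.4028122 − 3.2000000) / (-8.2794308 − 21.7280000) = 1.4028122 − (14.8796916)/(-30.0074308) = 1.8986791

1.89868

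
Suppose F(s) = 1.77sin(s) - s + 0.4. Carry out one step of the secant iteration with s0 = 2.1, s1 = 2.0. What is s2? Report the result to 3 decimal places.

F(2.1) = -0.17212, F(2.0) = 0.00946
s2 = 2.00000 − 0.00946·(2.00000 − 2.10000) / (0.00946 − (-0.17212)) = 2.00000 − (-0.00095)/(0.18158) = 2.00521

2.005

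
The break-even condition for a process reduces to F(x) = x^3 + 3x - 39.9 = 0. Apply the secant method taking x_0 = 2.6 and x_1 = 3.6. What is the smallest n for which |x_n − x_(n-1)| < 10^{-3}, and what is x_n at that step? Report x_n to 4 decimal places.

n = 5, x_n = 3.1252

F(2.6) = -14.524000, F(3.6) = 17.556000
x_2 = 3.600000 − 17.556000·(1.000000)/(32.080000) = 3.052743;  |Δ| = 0.547257
F(3.052743) = -2.292522
x_3 = 3.052743 − (-2.292522)·(-0.547257)/(-19.848522) = 3.115952;  |Δ| = 0.063209
F(3.115952) = -0.298883
x_4 = 3.115952 − (-0.298883)·(0.063209)/(1.993639) = 3.125428;  |Δ| = 0.009476
F(3.125428) = 0.006402
x_5 = 3.125428 − 0.006402·(0.009476)/(0.305285) = 3.125229;  |Δ| = 0.000199
|x_5 − x_4| = 0.000199 < 10^{-3}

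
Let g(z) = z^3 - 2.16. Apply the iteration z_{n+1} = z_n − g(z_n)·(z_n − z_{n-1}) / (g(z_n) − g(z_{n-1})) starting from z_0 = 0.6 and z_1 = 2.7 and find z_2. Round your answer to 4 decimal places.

0.8097

g(0.6) = -1.944000, g(2.7) = 17.523000
z_2 = 2.700000 − 17.523000·(2.700000 − 0.600000) / (17.523000 − (-1.944000)) = 2.700000 − (36.798300)/(19.467000) = 0.809709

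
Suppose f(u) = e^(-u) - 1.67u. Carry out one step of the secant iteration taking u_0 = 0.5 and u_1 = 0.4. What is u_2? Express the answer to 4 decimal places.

0.4010

f(0.5) = -0.228469, f(0.4) = 0.002320
u_2 = 0.400000 − 0.002320·(0.400000 − 0.500000) / (0.002320 − (-0.228469)) = 0.400000 − (-0.000232)/(0.230789) = 0.401005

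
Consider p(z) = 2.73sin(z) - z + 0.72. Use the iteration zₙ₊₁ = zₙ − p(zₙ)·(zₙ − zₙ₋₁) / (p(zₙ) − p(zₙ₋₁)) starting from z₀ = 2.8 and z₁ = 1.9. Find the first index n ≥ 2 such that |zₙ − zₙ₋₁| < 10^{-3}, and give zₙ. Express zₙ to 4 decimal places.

p(2.8) = -1.165482, p(1.9) = 1.403399
z₂ = 1.900000 − 1.403399·(-0.900000)/(2.568882) = 2.391677;  |Δ| = 0.491677
p(2.391677) = 0.189029
z₃ = 2.391677 − 0.189029·(0.491677)/(-1.214370) = 2.468211;  |Δ| = 0.076535
p(2.468211) = -0.045694
z₄ = 2.468211 − (-0.045694)·(0.076535)/(-0.234723) = 2.453312;  |Δ| = 0.014899
p(2.453312) = 0.000811
z₅ = 2.453312 − 0.000811·(-0.014899)/(0.046505) = 2.453572;  |Δ| = 0.000260
|z₅ − z₄| = 0.000260 < 10^{-3}

n = 5, zₙ = 2.4536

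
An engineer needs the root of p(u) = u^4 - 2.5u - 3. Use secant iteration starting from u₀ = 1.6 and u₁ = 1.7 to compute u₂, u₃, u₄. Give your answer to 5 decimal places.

p(1.6) = -0.4464000, p(1.7) = 1.1021000
u₂ = 1.7000000 − 1.1021000·(1.7000000 − 1.6000000) / (1.1021000 − (-0.4464000)) = 1.7000000 − (0.1102100)/(1.5485000) = 1.6288279
p(1.6288279) = -0.0332346
u₃ = 1.6288279 − (-0.0332346)·(1.6288279 − 1.7000000) / (-0.0332346 − 1.1021000) = 1.6288279 − (0.0023654)/(-1.1353346) = 1.6309113
p(1.6309113) = -0.0023608
u₄ = 1.6309113 − (-0.0023608)·(1.6309113 − 1.6288279) / (-0.0023608 − (-0.0332346)) = 1.6309113 − (-0.0000049)/(0.0308738) = 1.6310706

1.62883, 1.63091, 1.63107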